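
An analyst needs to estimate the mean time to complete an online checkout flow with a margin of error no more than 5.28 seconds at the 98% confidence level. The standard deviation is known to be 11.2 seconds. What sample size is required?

25

For a mean, the margin of error is E = z·σ/√n, so n = (zσ/E)².
At 98% confidence, z = 2.326.
n = (2.326 × 11.2 / 5.28)² = 24.34
Round up: n = 25.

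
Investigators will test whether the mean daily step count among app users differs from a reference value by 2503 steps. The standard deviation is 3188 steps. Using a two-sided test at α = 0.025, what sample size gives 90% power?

For a one-sample z-test, n = ((z_{α/2} + z_β)·σ/δ)².
z_{α/2} = 2.241 (two-sided α = 0.025); z_β = 1.282 (power 90% → β = 0.1).
n = (3.523 × 3188 / 2503)² = 20.13
Round up: n = 21.

21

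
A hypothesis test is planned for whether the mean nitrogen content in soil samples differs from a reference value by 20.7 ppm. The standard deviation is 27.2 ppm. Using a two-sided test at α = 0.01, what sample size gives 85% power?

For a one-sample z-test, n = ((z_{α/2} + z_β)·σ/δ)².
z_{α/2} = 2.576 (two-sided α = 0.01); z_β = 1.036 (power 85% → β = 0.15).
n = (3.612 × 27.2 / 20.7)² = 22.53
Round up: n = 23.

23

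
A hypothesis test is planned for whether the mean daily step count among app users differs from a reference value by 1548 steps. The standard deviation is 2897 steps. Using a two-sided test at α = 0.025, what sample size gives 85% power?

38

For a one-sample z-test, n = ((z_{α/2} + z_β)·σ/δ)².
z_{α/2} = 2.241 (two-sided α = 0.025); z_β = 1.036 (power 85% → β = 0.15).
n = (3.277 × 2897 / 1548)² = 37.61
Round up: n = 38.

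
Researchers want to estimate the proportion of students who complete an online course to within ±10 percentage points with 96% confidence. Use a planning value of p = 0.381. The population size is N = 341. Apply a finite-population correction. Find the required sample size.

78

For a proportion with margin E = 0.1 at 96% confidence, z = 2.054.
n = p̂(1−p̂)(z/E)² = 0.381 × 0.619 × (2.054/0.1)² = 99.50 — call this n₀.
Finite-population correction with N = 341: n = n₀ / (1 + (n₀−1)/N) = 99.50 / 1.289 = 77.19
Round up: n = 78.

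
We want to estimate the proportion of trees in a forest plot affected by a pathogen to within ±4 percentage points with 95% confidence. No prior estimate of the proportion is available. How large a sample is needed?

For a proportion with margin E = 0.04 at 95% confidence, z = 1.960.
With no prior estimate, use p = 0.5, which maximizes p(1−p) at 0.25.
n = 0.25 × (z/E)² = 0.25 × (1.960/0.04)² = 600.25
Round up: n = 601.

601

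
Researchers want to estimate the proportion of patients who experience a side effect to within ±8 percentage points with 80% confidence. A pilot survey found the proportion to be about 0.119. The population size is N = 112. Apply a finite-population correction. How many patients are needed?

22

For a proportion with margin E = 0.08 at 80% confidence, z = 1.282.
n = p̂(1−p̂)(z/E)² = 0.119 × 0.881 × (1.282/0.08)² = 26.92 — call this n₀.
Finite-population correction with N = 112: n = n₀ / (1 + (n₀−1)/N) = 26.92 / 1.231 = 21.87
Round up: n = 22.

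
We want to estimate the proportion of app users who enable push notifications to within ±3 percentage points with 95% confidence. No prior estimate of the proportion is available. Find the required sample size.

n = 1068

For a proportion with margin E = 0.03 at 95% confidence, z = 1.960.
With no prior estimate, use p = 0.5, which maximizes p(1−p) at 0.25.
n = 0.25 × (z/E)² = 0.25 × (1.960/0.03)² = 1067.11
Round up: n = 1068.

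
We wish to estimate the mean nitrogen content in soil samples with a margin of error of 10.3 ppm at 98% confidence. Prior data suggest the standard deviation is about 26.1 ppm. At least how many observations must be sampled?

n = 35

For a mean, the margin of error is E = z·σ/√n, so n = (zσ/E)².
At 98% confidence, z = 2.326.
n = (2.326 × 26.1 / 10.3)² = 34.74
Round up: n = 35.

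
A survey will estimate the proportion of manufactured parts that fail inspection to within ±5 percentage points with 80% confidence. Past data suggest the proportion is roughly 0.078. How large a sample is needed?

For a proportion with margin E = 0.05 at 80% confidence, z = 1.282.
n = p̂(1−p̂)(z/E)² = 0.078 × 0.922 × (1.282/0.05)² = 47.28
Round up: n = 48.

48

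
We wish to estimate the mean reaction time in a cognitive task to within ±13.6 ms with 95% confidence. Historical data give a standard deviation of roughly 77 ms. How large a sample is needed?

n = 124

For a mean, the margin of error is E = z·σ/√n, so n = (zσ/E)².
At 95% confidence, z = 1.960.
n = (1.960 × 77 / 13.6)² = 123.14
Round up: n = 124.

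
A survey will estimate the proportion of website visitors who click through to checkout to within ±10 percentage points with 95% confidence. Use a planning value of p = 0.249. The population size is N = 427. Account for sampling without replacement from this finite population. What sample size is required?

For a proportion with margin E = 0.1 at 95% confidence, z = 1.960.
n = p̂(1−p̂)(z/E)² = 0.249 × 0.751 × (1.960/0.1)² = 71.84 — call this n₀.
Finite-population correction with N = 427: n = n₀ / (1 + (n₀−1)/N) = 71.84 / 1.166 = 61.61
Round up: n = 62.

62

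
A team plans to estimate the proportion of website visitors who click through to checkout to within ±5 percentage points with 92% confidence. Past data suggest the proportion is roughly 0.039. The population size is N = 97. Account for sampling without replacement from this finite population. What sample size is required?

For a proportion with margin E = 0.05 at 92% confidence, z = 1.751.
n = p̂(1−p̂)(z/E)² = 0.039 × 0.961 × (1.751/0.05)² = 45.96 — call this n₀.
Finite-population correction with N = 97: n = n₀ / (1 + (n₀−1)/N) = 45.96 / 1.464 = 31.39
Round up: n = 32.

32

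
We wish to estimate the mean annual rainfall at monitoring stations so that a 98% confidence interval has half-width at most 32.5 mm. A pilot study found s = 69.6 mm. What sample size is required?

25

For a mean, the margin of error is E = z·σ/√n, so n = (zσ/E)².
At 98% confidence, z = 2.326.
n = (2.326 × 69.6 / 32.5)² = 24.81
Round up: n = 25.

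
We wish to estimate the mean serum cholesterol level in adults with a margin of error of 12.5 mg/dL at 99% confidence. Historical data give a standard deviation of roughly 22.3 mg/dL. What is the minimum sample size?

n = 22

For a mean, the margin of error is E = z·σ/√n, so n = (zσ/E)².
At 99% confidence, z = 2.576.
n = (2.576 × 22.3 / 12.5)² = 21.12
Round up: n = 22.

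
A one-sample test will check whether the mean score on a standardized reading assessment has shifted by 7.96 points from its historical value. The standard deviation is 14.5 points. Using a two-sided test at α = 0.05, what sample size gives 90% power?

35

For a one-sample z-test, n = ((z_{α/2} + z_β)·σ/δ)².
z_{α/2} = 1.960 (two-sided α = 0.05); z_β = 1.282 (power 90% → β = 0.1).
n = (3.242 × 14.5 / 7.96)² = 34.88
Round up: n = 35.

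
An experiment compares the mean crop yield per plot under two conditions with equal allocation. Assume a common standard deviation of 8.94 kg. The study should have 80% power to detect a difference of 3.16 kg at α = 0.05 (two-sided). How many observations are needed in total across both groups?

252 total

For two equal groups, n per group = 2·((z_{α/2} + z_β)·σ/δ)².
z_{α/2} = 1.960; z_β = 0.842 (power 80%).
n = 2 × (2.802 × 8.94 / 3.16)² = 2 × 62.84 = 125.68
Round up: n = 126 per group.
Total across both groups: 2 × 126 = 252.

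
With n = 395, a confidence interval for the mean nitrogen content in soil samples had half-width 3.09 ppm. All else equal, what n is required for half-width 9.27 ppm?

44

Margin of error scales as 1/√n, so n₂ = n₁·(E₁/E₂)².
n₂ = 395 × (3.09/9.27)² = 395 × 0.1111 = 43.88
Round up: n₂ = 44.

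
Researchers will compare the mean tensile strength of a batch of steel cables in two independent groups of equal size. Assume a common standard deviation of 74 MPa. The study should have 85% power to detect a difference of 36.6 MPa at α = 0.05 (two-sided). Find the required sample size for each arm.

74 per group

For two equal groups, n per group = 2·((z_{α/2} + z_β)·σ/δ)².
z_{α/2} = 1.960; z_β = 1.036 (power 85%).
n = 2 × (2.996 × 74 / 36.6)² = 2 × 36.69 = 73.38
Round up: n = 74 per group.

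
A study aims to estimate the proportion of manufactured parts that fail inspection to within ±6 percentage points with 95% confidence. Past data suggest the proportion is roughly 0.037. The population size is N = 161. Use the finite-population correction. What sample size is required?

31

For a proportion with margin E = 0.06 at 95% confidence, z = 1.960.
n = p̂(1−p̂)(z/E)² = 0.037 × 0.963 × (1.960/0.06)² = 38.02 — call this n₀.
Finite-population correction with N = 161: n = n₀ / (1 + (n₀−1)/N) = 38.02 / 1.23 = 30.91
Round up: n = 31.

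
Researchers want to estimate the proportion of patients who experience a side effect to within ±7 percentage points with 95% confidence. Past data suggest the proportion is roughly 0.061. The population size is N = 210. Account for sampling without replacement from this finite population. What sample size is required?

38

For a proportion with margin E = 0.07 at 95% confidence, z = 1.960.
n = p̂(1−p̂)(z/E)² = 0.061 × 0.939 × (1.960/0.07)² = 44.91 — call this n₀.
Finite-population correction with N = 210: n = n₀ / (1 + (n₀−1)/N) = 44.91 / 1.209 = 37.15
Round up: n = 38.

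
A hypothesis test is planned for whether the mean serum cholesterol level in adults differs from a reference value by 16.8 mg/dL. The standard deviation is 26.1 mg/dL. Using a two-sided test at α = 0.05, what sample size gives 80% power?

For a one-sample z-test, n = ((z_{α/2} + z_β)·σ/δ)².
z_{α/2} = 1.960 (two-sided α = 0.05); z_β = 0.842 (power 80% → β = 0.2).
n = (2.802 × 26.1 / 16.8)² = 18.95
Round up: n = 19.

n = 19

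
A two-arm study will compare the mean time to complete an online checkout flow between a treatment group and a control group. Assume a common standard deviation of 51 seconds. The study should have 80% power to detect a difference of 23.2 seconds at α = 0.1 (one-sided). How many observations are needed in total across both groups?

For two equal groups, n per group = 2·((z_α + z_β)·σ/δ)².
z_α = 1.282; z_β = 0.842 (power 80%).
n = 2 × (2.124 × 51 / 23.2)² = 2 × 21.80 = 43.60
Round up: n = 44 per group.
Total across both groups: 2 × 44 = 88.

88 total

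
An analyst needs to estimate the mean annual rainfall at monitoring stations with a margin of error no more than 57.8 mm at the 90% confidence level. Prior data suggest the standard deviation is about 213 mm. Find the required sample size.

For a mean, the margin of error is E = z·σ/√n, so n = (zσ/E)².
At 90% confidence, z = 1.645.
n = (1.645 × 213 / 57.8)² = 36.75
Round up: n = 37.

37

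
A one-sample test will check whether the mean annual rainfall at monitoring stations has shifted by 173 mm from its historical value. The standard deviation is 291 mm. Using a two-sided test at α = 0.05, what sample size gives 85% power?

For a one-sample z-test, n = ((z_{α/2} + z_β)·σ/δ)².
z_{α/2} = 1.960 (two-sided α = 0.05); z_β = 1.036 (power 85% → β = 0.15).
n = (2.996 × 291 / 173)² = 25.40
Round up: n = 26.

n = 26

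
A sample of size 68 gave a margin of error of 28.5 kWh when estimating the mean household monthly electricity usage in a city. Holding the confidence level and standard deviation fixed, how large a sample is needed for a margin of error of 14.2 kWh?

Margin of error scales as 1/√n, so n₂ = n₁·(E₁/E₂)².
n₂ = 68 × (28.5/14.2)² = 68 × 4.028 = 273.90
Round up: n₂ = 274.

274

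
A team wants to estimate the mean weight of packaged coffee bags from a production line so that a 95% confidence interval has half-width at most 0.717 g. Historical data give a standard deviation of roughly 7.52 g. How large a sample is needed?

423

For a mean, the margin of error is E = z·σ/√n, so n = (zσ/E)².
At 95% confidence, z = 1.960.
n = (1.960 × 7.52 / 0.717)² = 422.58
Round up: n = 423.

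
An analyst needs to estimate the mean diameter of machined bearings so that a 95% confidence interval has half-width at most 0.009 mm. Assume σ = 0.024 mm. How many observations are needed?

28

For a mean, the margin of error is E = z·σ/√n, so n = (zσ/E)².
At 95% confidence, z = 1.960.
n = (1.960 × 0.024 / 0.009)² = 27.32
Round up: n = 28.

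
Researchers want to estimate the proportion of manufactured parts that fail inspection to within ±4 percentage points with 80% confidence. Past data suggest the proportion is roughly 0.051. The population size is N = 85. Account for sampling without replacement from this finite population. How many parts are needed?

For a proportion with margin E = 0.04 at 80% confidence, z = 1.282.
n = p̂(1−p̂)(z/E)² = 0.051 × 0.949 × (1.282/0.04)² = 49.72 — call this n₀.
Finite-population correction with N = 85: n = n₀ / (1 + (n₀−1)/N) = 49.72 / 1.573 = 31.61
Round up: n = 32.

n = 32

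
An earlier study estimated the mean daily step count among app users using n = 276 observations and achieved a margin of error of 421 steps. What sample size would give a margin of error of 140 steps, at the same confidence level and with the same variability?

Margin of error scales as 1/√n, so n₂ = n₁·(E₁/E₂)².
n₂ = 276 × (421/140)² = 276 × 9.043 = 2495.87
Round up: n₂ = 2496.

n = 2496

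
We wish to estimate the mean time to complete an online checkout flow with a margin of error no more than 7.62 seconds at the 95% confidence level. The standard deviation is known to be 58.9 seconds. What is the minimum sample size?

230

For a mean, the margin of error is E = z·σ/√n, so n = (zσ/E)².
At 95% confidence, z = 1.960.
n = (1.960 × 58.9 / 7.62)² = 229.53
Round up: n = 230.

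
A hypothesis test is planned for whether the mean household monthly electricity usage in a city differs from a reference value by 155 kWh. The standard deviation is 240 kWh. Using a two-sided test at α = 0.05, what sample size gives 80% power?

19

For a one-sample z-test, n = ((z_{α/2} + z_β)·σ/δ)².
z_{α/2} = 1.960 (two-sided α = 0.05); z_β = 0.842 (power 80% → β = 0.2).
n = (2.802 × 240 / 155)² = 18.82
Round up: n = 19.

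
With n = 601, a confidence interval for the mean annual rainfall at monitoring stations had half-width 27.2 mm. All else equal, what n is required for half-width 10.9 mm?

3743

Margin of error scales as 1/√n, so n₂ = n₁·(E₁/E₂)².
n₂ = 601 × (27.2/10.9)² = 601 × 6.227 = 3742.43
Round up: n₂ = 3743.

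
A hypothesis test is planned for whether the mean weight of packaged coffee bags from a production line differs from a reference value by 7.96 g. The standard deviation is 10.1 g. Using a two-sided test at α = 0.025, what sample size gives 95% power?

For a one-sample z-test, n = ((z_{α/2} + z_β)·σ/δ)².
z_{α/2} = 2.241 (two-sided α = 0.025); z_β = 1.645 (power 95% → β = 0.05).
n = (3.886 × 10.1 / 7.96)² = 24.31
Round up: n = 25.

25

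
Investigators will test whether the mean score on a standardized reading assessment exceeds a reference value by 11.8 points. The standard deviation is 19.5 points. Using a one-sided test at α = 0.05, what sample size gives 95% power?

For a one-sample z-test, n = ((z_α + z_β)·σ/δ)².
z_α = 1.645 (one-sided α = 0.05); z_β = 1.645 (power 95% → β = 0.05).
n = (3.290 × 19.5 / 11.8)² = 29.56
Round up: n = 30.

n = 30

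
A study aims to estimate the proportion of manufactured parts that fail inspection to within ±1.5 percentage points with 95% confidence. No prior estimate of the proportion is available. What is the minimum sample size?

For a proportion with margin E = 0.015 at 95% confidence, z = 1.960.
With no prior estimate, use p = 0.5, which maximizes p(1−p) at 0.25.
n = 0.25 × (z/E)² = 0.25 × (1.960/0.015)² = 4268.44
Round up: n = 4269.

4269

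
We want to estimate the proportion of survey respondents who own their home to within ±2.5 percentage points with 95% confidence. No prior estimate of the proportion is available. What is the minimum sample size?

For a proportion with margin E = 0.025 at 95% confidence, z = 1.960.
With no prior estimate, use p = 0.5, which maximizes p(1−p) at 0.25.
n = 0.25 × (z/E)² = 0.25 × (1.960/0.025)² = 1536.64
Round up: n = 1537.

1537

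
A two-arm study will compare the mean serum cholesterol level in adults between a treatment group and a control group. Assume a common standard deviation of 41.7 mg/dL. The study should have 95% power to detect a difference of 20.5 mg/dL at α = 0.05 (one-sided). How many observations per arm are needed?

For two equal groups, n per group = 2·((z_α + z_β)·σ/δ)².
z_α = 1.645; z_β = 1.645 (power 95%).
n = 2 × (3.290 × 41.7 / 20.5)² = 2 × 44.79 = 89.58
Round up: n = 90 per group.

90 per group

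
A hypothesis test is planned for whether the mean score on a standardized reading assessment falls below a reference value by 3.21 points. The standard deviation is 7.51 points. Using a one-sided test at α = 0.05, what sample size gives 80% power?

For a one-sample z-test, n = ((z_α + z_β)·σ/δ)².
z_α = 1.645 (one-sided α = 0.05); z_β = 0.842 (power 80% → β = 0.2).
n = (2.487 × 7.51 / 3.21)² = 33.85
Round up: n = 34.

34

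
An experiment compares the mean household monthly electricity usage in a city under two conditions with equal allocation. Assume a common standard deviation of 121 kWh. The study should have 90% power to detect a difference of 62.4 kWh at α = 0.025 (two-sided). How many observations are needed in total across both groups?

For two equal groups, n per group = 2·((z_{α/2} + z_β)·σ/δ)².
z_{α/2} = 2.241; z_β = 1.282 (power 90%).
n = 2 × (3.523 × 121 / 62.4)² = 2 × 46.67 = 93.34
Round up: n = 94 per group.
Total across both groups: 2 × 94 = 188.

188 total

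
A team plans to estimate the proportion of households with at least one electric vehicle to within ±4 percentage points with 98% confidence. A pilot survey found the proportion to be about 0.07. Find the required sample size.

For a proportion with margin E = 0.04 at 98% confidence, z = 2.326.
n = p̂(1−p̂)(z/E)² = 0.07 × 0.93 × (2.326/0.04)² = 220.13
Round up: n = 221.

n = 221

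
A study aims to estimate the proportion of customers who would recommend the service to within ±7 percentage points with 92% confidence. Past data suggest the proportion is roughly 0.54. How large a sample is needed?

156

For a proportion with margin E = 0.07 at 92% confidence, z = 1.751.
n = p̂(1−p̂)(z/E)² = 0.54 × 0.46 × (1.751/0.07)² = 155.43
Round up: n = 156.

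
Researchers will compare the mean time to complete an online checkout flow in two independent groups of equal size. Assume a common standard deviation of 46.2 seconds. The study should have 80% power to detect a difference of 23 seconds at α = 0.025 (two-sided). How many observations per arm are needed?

77 per group

For two equal groups, n per group = 2·((z_{α/2} + z_β)·σ/δ)².
z_{α/2} = 2.241; z_β = 0.842 (power 80%).
n = 2 × (3.083 × 46.2 / 23)² = 2 × 38.35 = 76.70
Round up: n = 77 per group.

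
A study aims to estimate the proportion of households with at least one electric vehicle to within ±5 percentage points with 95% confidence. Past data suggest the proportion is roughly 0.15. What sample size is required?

For a proportion with margin E = 0.05 at 95% confidence, z = 1.960.
n = p̂(1−p̂)(z/E)² = 0.15 × 0.85 × (1.960/0.05)² = 195.92
Round up: n = 196.

196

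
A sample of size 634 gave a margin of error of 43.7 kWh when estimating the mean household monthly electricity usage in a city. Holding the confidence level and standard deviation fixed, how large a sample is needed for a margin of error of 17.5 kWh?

Margin of error scales as 1/√n, so n₂ = n₁·(E₁/E₂)².
n₂ = 634 × (43.7/17.5)² = 634 × 6.236 = 3953.62
Round up: n₂ = 3954.

3954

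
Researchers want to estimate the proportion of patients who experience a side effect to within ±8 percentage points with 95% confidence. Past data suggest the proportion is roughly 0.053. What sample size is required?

For a proportion with margin E = 0.08 at 95% confidence, z = 1.960.
n = p̂(1−p̂)(z/E)² = 0.053 × 0.947 × (1.960/0.08)² = 30.13
Round up: n = 31.

n = 31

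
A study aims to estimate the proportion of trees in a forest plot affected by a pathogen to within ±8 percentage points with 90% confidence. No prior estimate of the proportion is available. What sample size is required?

106

For a proportion with margin E = 0.08 at 90% confidence, z = 1.645.
With no prior estimate, use p = 0.5, which maximizes p(1−p) at 0.25.
n = 0.25 × (z/E)² = 0.25 × (1.645/0.08)² = 105.70
Round up: n = 106.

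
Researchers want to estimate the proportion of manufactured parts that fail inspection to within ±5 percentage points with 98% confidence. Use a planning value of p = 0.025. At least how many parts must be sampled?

For a proportion with margin E = 0.05 at 98% confidence, z = 2.326.
n = p̂(1−p̂)(z/E)² = 0.025 × 0.975 × (2.326/0.05)² = 52.75
Round up: n = 53.

n = 53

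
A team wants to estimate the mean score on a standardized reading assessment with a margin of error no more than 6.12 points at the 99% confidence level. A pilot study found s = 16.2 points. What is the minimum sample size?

For a mean, the margin of error is E = z·σ/√n, so n = (zσ/E)².
At 99% confidence, z = 2.576.
n = (2.576 × 16.2 / 6.12)² = 46.50
Round up: n = 47.

47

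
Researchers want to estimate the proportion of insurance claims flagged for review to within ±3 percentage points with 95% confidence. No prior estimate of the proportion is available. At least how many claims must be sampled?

For a proportion with margin E = 0.03 at 95% confidence, z = 1.960.
With no prior estimate, use p = 0.5, which maximizes p(1−p) at 0.25.
n = 0.25 × (z/E)² = 0.25 × (1.960/0.03)² = 1067.11
Round up: n = 1068.

1068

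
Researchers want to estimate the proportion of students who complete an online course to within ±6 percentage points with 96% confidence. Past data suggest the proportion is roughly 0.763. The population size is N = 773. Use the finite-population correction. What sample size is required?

n = 167

For a proportion with margin E = 0.06 at 96% confidence, z = 2.054.
n = p̂(1−p̂)(z/E)² = 0.763 × 0.237 × (2.054/0.06)² = 211.92 — call this n₀.
Finite-population correction with N = 773: n = n₀ / (1 + (n₀−1)/N) = 211.92 / 1.273 = 166.47
Round up: n = 167.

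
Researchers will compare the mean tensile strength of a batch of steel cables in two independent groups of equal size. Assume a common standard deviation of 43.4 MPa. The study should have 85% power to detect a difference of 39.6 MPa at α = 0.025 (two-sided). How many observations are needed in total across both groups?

52 total

For two equal groups, n per group = 2·((z_{α/2} + z_β)·σ/δ)².
z_{α/2} = 2.241; z_β = 1.036 (power 85%).
n = 2 × (3.277 × 43.4 / 39.6)² = 2 × 12.90 = 25.80
Round up: n = 26 per group.
Total across both groups: 2 × 26 = 52.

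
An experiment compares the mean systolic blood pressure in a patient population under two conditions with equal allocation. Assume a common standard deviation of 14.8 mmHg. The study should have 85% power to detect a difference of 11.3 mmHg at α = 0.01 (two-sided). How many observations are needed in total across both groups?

For two equal groups, n per group = 2·((z_{α/2} + z_β)·σ/δ)².
z_{α/2} = 2.576; z_β = 1.036 (power 85%).
n = 2 × (3.612 × 14.8 / 11.3)² = 2 × 22.38 = 44.76
Round up: n = 45 per group.
Total across both groups: 2 × 45 = 90.

90 total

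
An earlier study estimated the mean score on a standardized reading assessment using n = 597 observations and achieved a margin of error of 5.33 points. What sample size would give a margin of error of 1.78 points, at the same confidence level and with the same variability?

5353

Margin of error scales as 1/√n, so n₂ = n₁·(E₁/E₂)².
n₂ = 597 × (5.33/1.78)² = 597 × 8.966 = 5352.70
Round up: n₂ = 5353.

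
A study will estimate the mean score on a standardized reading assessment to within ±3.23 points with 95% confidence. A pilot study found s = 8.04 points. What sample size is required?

For a mean, the margin of error is E = z·σ/√n, so n = (zσ/E)².
At 95% confidence, z = 1.960.
n = (1.960 × 8.04 / 3.23)² = 23.80
Round up: n = 24.

24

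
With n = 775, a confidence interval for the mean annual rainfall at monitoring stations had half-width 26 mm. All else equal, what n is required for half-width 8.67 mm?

Margin of error scales as 1/√n, so n₂ = n₁·(E₁/E₂)².
n₂ = 775 × (26/8.67)² = 775 × 8.993 = 6969.57
Round up: n₂ = 6970.

n = 6970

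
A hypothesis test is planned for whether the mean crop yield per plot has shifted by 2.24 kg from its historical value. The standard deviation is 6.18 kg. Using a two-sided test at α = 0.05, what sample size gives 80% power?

n = 60

For a one-sample z-test, n = ((z_{α/2} + z_β)·σ/δ)².
z_{α/2} = 1.960 (two-sided α = 0.05); z_β = 0.842 (power 80% → β = 0.2).
n = (2.802 × 6.18 / 2.24)² = 59.76
Round up: n = 60.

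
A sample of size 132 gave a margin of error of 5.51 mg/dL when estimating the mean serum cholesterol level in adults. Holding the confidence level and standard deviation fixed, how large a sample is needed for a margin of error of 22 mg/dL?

9

Margin of error scales as 1/√n, so n₂ = n₁·(E₁/E₂)².
n₂ = 132 × (5.51/22)² = 132 × 0.06273 = 8.28
Round up: n₂ = 9.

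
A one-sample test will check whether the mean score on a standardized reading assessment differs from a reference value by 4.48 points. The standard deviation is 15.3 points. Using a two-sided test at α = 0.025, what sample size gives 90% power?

145

For a one-sample z-test, n = ((z_{α/2} + z_β)·σ/δ)².
z_{α/2} = 2.241 (two-sided α = 0.025); z_β = 1.282 (power 90% → β = 0.1).
n = (3.523 × 15.3 / 4.48)² = 144.76
Round up: n = 145.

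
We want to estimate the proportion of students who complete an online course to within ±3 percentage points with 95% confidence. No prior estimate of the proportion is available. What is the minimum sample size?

For a proportion with margin E = 0.03 at 95% confidence, z = 1.960.
With no prior estimate, use p = 0.5, which maximizes p(1−p) at 0.25.
n = 0.25 × (z/E)² = 0.25 × (1.960/0.03)² = 1067.11
Round up: n = 1068.

1068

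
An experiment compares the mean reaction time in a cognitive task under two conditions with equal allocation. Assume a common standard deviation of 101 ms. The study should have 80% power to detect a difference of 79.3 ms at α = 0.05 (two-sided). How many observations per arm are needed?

For two equal groups, n per group = 2·((z_{α/2} + z_β)·σ/δ)².
z_{α/2} = 1.960; z_β = 0.842 (power 80%).
n = 2 × (2.802 × 101 / 79.3)² = 2 × 12.74 = 25.48
Round up: n = 26 per group.

26 per group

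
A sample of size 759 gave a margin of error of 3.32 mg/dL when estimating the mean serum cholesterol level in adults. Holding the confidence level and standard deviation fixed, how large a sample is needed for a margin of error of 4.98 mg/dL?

Margin of error scales as 1/√n, so n₂ = n₁·(E₁/E₂)².
n₂ = 759 × (3.32/4.98)² = 759 × 0.4444 = 337.30
Round up: n₂ = 338.

338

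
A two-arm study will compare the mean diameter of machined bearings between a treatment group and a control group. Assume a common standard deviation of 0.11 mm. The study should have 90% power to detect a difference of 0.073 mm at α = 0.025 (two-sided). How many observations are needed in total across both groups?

114 total

For two equal groups, n per group = 2·((z_{α/2} + z_β)·σ/δ)².
z_{α/2} = 2.241; z_β = 1.282 (power 90%).
n = 2 × (3.523 × 0.11 / 0.073)² = 2 × 28.18 = 56.36
Round up: n = 57 per group.
Total across both groups: 2 × 57 = 114.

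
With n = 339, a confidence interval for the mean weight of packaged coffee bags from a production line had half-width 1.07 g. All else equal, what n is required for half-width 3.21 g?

38

Margin of error scales as 1/√n, so n₂ = n₁·(E₁/E₂)².
n₂ = 339 × (1.07/3.21)² = 339 × 0.1111 = 37.66
Round up: n₂ = 38.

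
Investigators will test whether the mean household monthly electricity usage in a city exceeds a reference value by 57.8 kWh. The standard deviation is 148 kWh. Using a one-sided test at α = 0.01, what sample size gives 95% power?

For a one-sample z-test, n = ((z_α + z_β)·σ/δ)².
z_α = 2.326 (one-sided α = 0.01); z_β = 1.645 (power 95% → β = 0.05).
n = (3.971 × 148 / 57.8)² = 103.39
Round up: n = 104.

n = 104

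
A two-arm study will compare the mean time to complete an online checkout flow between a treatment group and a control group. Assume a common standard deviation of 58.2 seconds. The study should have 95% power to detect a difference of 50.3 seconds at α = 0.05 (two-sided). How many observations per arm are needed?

35 per group

For two equal groups, n per group = 2·((z_{α/2} + z_β)·σ/δ)².
z_{α/2} = 1.960; z_β = 1.645 (power 95%).
n = 2 × (3.605 × 58.2 / 50.3)² = 2 × 17.40 = 34.80
Round up: n = 35 per group.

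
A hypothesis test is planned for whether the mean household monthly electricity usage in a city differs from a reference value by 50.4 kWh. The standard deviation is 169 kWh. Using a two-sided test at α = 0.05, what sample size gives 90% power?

For a one-sample z-test, n = ((z_{α/2} + z_β)·σ/δ)².
z_{α/2} = 1.960 (two-sided α = 0.05); z_β = 1.282 (power 90% → β = 0.1).
n = (3.242 × 169 / 50.4)² = 118.18
Round up: n = 119.

119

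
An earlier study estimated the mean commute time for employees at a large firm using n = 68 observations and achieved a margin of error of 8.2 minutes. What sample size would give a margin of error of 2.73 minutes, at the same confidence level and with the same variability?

Margin of error scales as 1/√n, so n₂ = n₁·(E₁/E₂)².
n₂ = 68 × (8.2/2.73)² = 68 × 9.022 = 613.50
Round up: n₂ = 614.

614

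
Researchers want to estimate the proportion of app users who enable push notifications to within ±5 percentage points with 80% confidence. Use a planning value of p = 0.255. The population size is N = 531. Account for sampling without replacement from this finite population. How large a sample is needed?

For a proportion with margin E = 0.05 at 80% confidence, z = 1.282.
n = p̂(1−p̂)(z/E)² = 0.255 × 0.745 × (1.282/0.05)² = 124.89 — call this n₀.
Finite-population correction with N = 531: n = n₀ / (1 + (n₀−1)/N) = 124.89 / 1.233 = 101.29
Round up: n = 102.

102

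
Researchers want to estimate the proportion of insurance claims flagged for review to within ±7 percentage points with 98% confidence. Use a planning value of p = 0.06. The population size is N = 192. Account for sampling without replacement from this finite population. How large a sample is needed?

48

For a proportion with margin E = 0.07 at 98% confidence, z = 2.326.
n = p̂(1−p̂)(z/E)² = 0.06 × 0.94 × (2.326/0.07)² = 62.27 — call this n₀.
Finite-population correction with N = 192: n = n₀ / (1 + (n₀−1)/N) = 62.27 / 1.319 = 47.21
Round up: n = 48.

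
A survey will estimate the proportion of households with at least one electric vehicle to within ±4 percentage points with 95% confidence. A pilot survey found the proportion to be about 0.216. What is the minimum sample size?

For a proportion with margin E = 0.04 at 95% confidence, z = 1.960.
n = p̂(1−p̂)(z/E)² = 0.216 × 0.784 × (1.960/0.04)² = 406.59
Round up: n = 407.

407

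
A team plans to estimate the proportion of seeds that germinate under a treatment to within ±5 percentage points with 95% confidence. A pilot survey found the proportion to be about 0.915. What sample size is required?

120

For a proportion with margin E = 0.05 at 95% confidence, z = 1.960.
n = p̂(1−p̂)(z/E)² = 0.915 × 0.085 × (1.960/0.05)² = 119.51
Round up: n = 120.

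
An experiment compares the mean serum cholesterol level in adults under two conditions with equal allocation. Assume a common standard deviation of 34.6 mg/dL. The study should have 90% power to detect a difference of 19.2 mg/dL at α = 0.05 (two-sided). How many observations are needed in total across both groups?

138 total

For two equal groups, n per group = 2·((z_{α/2} + z_β)·σ/δ)².
z_{α/2} = 1.960; z_β = 1.282 (power 90%).
n = 2 × (3.242 × 34.6 / 19.2)² = 2 × 34.13 = 68.26
Round up: n = 69 per group.
Total across both groups: 2 × 69 = 138.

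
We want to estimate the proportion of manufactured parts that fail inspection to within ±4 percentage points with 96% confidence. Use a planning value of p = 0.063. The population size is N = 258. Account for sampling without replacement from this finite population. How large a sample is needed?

For a proportion with margin E = 0.04 at 96% confidence, z = 2.054.
n = p̂(1−p̂)(z/E)² = 0.063 × 0.937 × (2.054/0.04)² = 155.65 — call this n₀.
Finite-population correction with N = 258: n = n₀ / (1 + (n₀−1)/N) = 155.65 / 1.599 = 97.34
Round up: n = 98.

98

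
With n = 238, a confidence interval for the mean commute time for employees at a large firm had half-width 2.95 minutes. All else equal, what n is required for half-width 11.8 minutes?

15

Margin of error scales as 1/√n, so n₂ = n₁·(E₁/E₂)².
n₂ = 238 × (2.95/11.8)² = 238 × 0.0625 = 14.88
Round up: n₂ = 15.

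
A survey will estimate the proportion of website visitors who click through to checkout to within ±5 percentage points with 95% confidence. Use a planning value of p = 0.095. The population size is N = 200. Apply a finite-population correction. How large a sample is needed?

80

For a proportion with margin E = 0.05 at 95% confidence, z = 1.960.
n = p̂(1−p̂)(z/E)² = 0.095 × 0.905 × (1.960/0.05)² = 132.11 — call this n₀.
Finite-population correction with N = 200: n = n₀ / (1 + (n₀−1)/N) = 132.11 / 1.656 = 79.78
Round up: n = 80.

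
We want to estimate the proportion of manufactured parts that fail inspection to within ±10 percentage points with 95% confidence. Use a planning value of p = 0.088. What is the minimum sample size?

For a proportion with margin E = 0.1 at 95% confidence, z = 1.960.
n = p̂(1−p̂)(z/E)² = 0.088 × 0.912 × (1.960/0.1)² = 30.83
Round up: n = 31.

n = 31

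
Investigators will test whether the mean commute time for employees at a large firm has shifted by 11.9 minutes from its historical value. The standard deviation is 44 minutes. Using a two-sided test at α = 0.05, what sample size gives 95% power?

178

For a one-sample z-test, n = ((z_{α/2} + z_β)·σ/δ)².
z_{α/2} = 1.960 (two-sided α = 0.05); z_β = 1.645 (power 95% → β = 0.05).
n = (3.605 × 44 / 11.9)² = 177.67
Round up: n = 178.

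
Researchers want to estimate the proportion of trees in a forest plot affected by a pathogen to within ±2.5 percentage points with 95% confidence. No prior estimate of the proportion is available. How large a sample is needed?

For a proportion with margin E = 0.025 at 95% confidence, z = 1.960.
With no prior estimate, use p = 0.5, which maximizes p(1−p) at 0.25.
n = 0.25 × (z/E)² = 0.25 × (1.960/0.025)² = 1536.64
Round up: n = 1537.

1537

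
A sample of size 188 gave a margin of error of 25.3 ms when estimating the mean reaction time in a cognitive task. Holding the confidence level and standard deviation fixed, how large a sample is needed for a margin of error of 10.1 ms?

n = 1180

Margin of error scales as 1/√n, so n₂ = n₁·(E₁/E₂)².
n₂ = 188 × (25.3/10.1)² = 188 × 6.275 = 1179.70
Round up: n₂ = 1180.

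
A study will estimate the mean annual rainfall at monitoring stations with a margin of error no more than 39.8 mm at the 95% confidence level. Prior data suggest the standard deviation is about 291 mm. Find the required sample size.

n = 206

For a mean, the margin of error is E = z·σ/√n, so n = (zσ/E)².
At 95% confidence, z = 1.960.
n = (1.960 × 291 / 39.8)² = 205.37
Round up: n = 206.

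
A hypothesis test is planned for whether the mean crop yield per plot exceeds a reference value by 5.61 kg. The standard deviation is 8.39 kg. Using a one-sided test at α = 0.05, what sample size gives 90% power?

For a one-sample z-test, n = ((z_α + z_β)·σ/δ)².
z_α = 1.645 (one-sided α = 0.05); z_β = 1.282 (power 90% → β = 0.1).
n = (2.927 × 8.39 / 5.61)² = 19.16
Round up: n = 20.

20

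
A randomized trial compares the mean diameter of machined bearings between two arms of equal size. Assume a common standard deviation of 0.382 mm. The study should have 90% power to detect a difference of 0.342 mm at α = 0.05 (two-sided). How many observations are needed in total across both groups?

For two equal groups, n per group = 2·((z_{α/2} + z_β)·σ/δ)².
z_{α/2} = 1.960; z_β = 1.282 (power 90%).
n = 2 × (3.242 × 0.382 / 0.342)² = 2 × 13.11 = 26.22
Round up: n = 27 per group.
Total across both groups: 2 × 27 = 54.

54 total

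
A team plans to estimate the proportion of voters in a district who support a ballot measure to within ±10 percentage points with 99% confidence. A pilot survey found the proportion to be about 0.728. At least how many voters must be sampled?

132

For a proportion with margin E = 0.1 at 99% confidence, z = 2.576.
n = p̂(1−p̂)(z/E)² = 0.728 × 0.272 × (2.576/0.1)² = 131.40
Round up: n = 132.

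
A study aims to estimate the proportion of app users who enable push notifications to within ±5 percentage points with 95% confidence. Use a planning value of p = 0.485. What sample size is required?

384

For a proportion with margin E = 0.05 at 95% confidence, z = 1.960.
n = p̂(1−p̂)(z/E)² = 0.485 × 0.515 × (1.960/0.05)² = 383.81
Round up: n = 384.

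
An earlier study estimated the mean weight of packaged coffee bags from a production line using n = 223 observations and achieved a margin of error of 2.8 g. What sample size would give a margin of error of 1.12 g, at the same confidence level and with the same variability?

1394

Margin of error scales as 1/√n, so n₂ = n₁·(E₁/E₂)².
n₂ = 223 × (2.8/1.12)² = 223 × 6.25 = 1393.75
Round up: n₂ = 1394.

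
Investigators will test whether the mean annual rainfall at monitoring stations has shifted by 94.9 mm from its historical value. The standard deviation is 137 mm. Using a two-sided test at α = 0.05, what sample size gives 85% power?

19

For a one-sample z-test, n = ((z_{α/2} + z_β)·σ/δ)².
z_{α/2} = 1.960 (two-sided α = 0.05); z_β = 1.036 (power 85% → β = 0.15).
n = (2.996 × 137 / 94.9)² = 18.71
Round up: n = 19.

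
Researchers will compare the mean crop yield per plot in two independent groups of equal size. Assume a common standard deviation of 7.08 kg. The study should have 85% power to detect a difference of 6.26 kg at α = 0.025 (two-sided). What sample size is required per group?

For two equal groups, n per group = 2·((z_{α/2} + z_β)·σ/δ)².
z_{α/2} = 2.241; z_β = 1.036 (power 85%).
n = 2 × (3.277 × 7.08 / 6.26)² = 2 × 13.74 = 27.48
Round up: n = 28 per group.

28 per group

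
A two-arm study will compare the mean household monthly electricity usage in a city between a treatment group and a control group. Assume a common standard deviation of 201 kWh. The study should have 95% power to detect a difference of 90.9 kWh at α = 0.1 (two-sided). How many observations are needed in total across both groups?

For two equal groups, n per group = 2·((z_{α/2} + z_β)·σ/δ)².
z_{α/2} = 1.645; z_β = 1.645 (power 95%).
n = 2 × (3.290 × 201 / 90.9)² = 2 × 52.92 = 105.84
Round up: n = 106 per group.
Total across both groups: 2 × 106 = 212.

212 total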